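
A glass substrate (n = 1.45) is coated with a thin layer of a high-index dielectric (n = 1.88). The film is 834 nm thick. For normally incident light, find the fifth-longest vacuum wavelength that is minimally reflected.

627 nm

Top surface (1.0 → 1.88): reflection off a higher-index medium gives a half-wave phase shift.
At the lower boundary (n = 1.88 to n = 1.45) the reflected ray undergoes no phase shift.
Net: one phase inversion between the two reflected rays.
For dark reflection here: 2 n t = m λ.
λ = 2 n t / m. The fifth-longest wavelength is m = 5: λ = 2 × 1.88 × 834 / 5.00 = 627 nm.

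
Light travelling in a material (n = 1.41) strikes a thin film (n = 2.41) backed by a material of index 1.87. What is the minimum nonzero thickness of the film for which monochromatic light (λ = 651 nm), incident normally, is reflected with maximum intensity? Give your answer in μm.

0.0675 μm

At the upper boundary (n = 1.41 to n = 2.41) the reflected ray undergoes a half-wave phase shift.
At the lower boundary (n = 2.41 to n = 1.87) the reflected ray undergoes no phase shift.
Exactly one π shift → a net half-wave offset.
With one net inversion, constructive interference in reflection requires 2 n t = (m + ½) λ.
Minimum at m = 0: t = λ / (4 n) = 651 / (4 × 2.41) = 67.5 nm.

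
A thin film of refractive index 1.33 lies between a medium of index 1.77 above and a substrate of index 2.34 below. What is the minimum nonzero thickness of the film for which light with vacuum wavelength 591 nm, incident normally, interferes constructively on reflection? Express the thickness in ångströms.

Ray reflecting at the top interface goes from n = 1.77 toward n = 1.33: no phase shift.
At the lower boundary (n = 1.33 to n = 2.34) the reflected ray undergoes a half-wave phase shift.
Exactly one π shift → a net half-wave offset.
So the condition for constructive reflection is 2 n t = (m + ½) λ.
Minimum at m = 0: t = λ / (4 n) = 591 / (4 × 1.33) = 111 nm.

1111 Å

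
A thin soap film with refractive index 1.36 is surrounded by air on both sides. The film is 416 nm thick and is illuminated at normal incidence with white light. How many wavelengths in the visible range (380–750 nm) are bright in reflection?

1

Ray reflecting at the top interface goes from n = 1.0 toward n = 1.36: a half-wave phase shift.
At the lower boundary (n = 1.36 to n = 1.0) the reflected ray undergoes no phase shift.
Net: one phase inversion between the two reflected rays.
So the condition for constructive reflection is 2 n t = (m + ½) λ.
λ = 2 n t / (m + ½) = 1132 / (m + ½) nm.
m=1: 754 nm (IR); m=2: 453 nm (visible); m=3: 323 nm (UV).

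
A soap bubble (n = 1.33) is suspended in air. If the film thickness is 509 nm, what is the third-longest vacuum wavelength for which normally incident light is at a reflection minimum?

Ray reflecting at the top interface goes from n = 1.0 toward n = 1.33: a half-wave phase shift.
Bottom surface (1.33 → 1.0): reflection off a lower-index medium gives no phase shift.
Net: one phase inversion between the two reflected rays.
So the condition for destructive reflection is 2 n t = m λ.
λ = 2 n t / m. The third-longest wavelength is m = 3: λ = 2 × 1.33 × 509 / 3.00 = 451 nm.

451 nm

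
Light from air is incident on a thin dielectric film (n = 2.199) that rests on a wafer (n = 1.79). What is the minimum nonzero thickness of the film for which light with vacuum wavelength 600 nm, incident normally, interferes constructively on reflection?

68.2 nm

Ray reflecting at the top interface goes from n = 1.0 toward n = 2.199: a half-wave phase shift.
Bottom surface (2.199 → 1.79): reflection off a lower-index medium gives no phase shift.
Net: one phase inversion between the two reflected rays.
So the condition for constructive reflection is 2 n t = (m + ½) λ.
Minimum at m = 0: t = λ / (4 n) = 600 / (4 × 2.199) = 68.2 nm.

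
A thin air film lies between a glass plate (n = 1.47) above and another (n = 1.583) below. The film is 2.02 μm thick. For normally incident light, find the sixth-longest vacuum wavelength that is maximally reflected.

Ray reflecting at the top interface goes from n = 1.47 toward n = 1.0: no phase shift.
At the lower boundary (n = 1.0 to n = 1.583) the reflected ray undergoes a half-wave phase shift.
The two reflections differ by half a wavelength.
With one net inversion, constructive interference in reflection requires 2 n t = (m + ½) λ.
λ = 2 n t / (m + ½). The sixth-longest wavelength is m = 5: λ = 2 × 1.0 × 2020 / 5.50 = 735 nm.

735 nm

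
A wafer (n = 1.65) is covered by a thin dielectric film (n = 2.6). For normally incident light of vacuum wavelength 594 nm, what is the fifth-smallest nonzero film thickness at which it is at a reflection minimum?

571 nm

Top surface (1.0 → 2.6): reflection off a higher-index medium gives a half-wave phase shift.
Bottom surface (2.6 → 1.65): reflection off a lower-index medium gives no phase shift.
The two reflections differ by half a wavelength.
With one net inversion, destructive interference in reflection requires 2 n t = m λ.
The fifth-smallest nonzero thickness corresponds to m = 5: t = m λ / (2 n) = 5.00 × 594 / (2 × 2.6) = 571 nm.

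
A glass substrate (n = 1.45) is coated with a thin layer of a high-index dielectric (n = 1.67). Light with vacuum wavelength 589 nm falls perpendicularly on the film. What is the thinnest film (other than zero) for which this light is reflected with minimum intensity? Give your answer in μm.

Ray reflecting at the top interface goes from n = 1.0 toward n = 1.67: a half-wave phase shift.
At the lower boundary (n = 1.67 to n = 1.45) the reflected ray undergoes no phase shift.
Net: one phase inversion between the two reflected rays.
So the condition for destructive reflection is 2 n t = m λ.
Minimum nonzero at m = 1: t = λ / (2 n) = 589 / (2 × 1.67) = 176 nm.

0.176 μm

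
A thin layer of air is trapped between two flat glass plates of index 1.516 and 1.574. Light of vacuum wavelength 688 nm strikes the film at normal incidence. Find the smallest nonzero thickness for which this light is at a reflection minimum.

Top surface (1.516 → 1.0): reflection off a lower-index medium gives no phase shift.
Bottom surface (1.0 → 1.574): reflection off a higher-index medium gives a half-wave phase shift.
Exactly one π shift → a net half-wave offset.
With one net inversion, destructive interference in reflection requires 2 n t = m λ.
The smallest nonzero thickness corresponds to m = 1: t = m λ / (2 n) = 1.00 × 688 / (2 × 1.0) = 344 nm.

344 nm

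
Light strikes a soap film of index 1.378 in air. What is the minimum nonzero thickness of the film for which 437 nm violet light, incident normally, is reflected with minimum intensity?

Ray reflecting at the top interface goes from n = 1.0 toward n = 1.378: a half-wave phase shift.
At the lower boundary (n = 1.378 to n = 1.0) the reflected ray undergoes no phase shift.
The two reflections differ by half a wavelength.
So the condition for destructive reflection is 2 n t = m λ.
Minimum nonzero at m = 1: t = λ / (2 n) = 437 / (2 × 1.378) = 159 nm.

159 nm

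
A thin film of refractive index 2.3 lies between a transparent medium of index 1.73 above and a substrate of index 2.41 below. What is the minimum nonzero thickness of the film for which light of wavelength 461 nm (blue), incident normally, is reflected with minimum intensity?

Top surface (1.73 → 2.3): reflection off a higher-index medium gives a half-wave phase shift.
At the lower boundary (n = 2.3 to n = 2.41) the reflected ray undergoes a half-wave phase shift.
Zero or two π shifts → no net half-wave offset.
With no net inversion, destructive interference in reflection requires 2 n t = (m + ½) λ.
Minimum at m = 0: t = λ / (4 n) = 461 / (4 × 2.3) = 50.1 nm.

50.1 nm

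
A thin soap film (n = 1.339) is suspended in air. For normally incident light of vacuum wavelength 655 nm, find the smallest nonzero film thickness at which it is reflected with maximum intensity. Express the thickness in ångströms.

At the upper boundary (n = 1.0 to n = 1.339) the reflected ray undergoes a half-wave phase shift.
Bottom surface (1.339 → 1.0): reflection off a lower-index medium gives no phase shift.
Net: one phase inversion between the two reflected rays.
With one net inversion, constructive interference in reflection requires 2 n t = (m + ½) λ.
Minimum at m = 0: t = λ / (4 n) = 655 / (4 × 1.339) = 122 nm.

1223 Å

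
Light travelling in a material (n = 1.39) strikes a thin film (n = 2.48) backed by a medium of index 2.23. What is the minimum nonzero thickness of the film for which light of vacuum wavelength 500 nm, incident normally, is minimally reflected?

At the upper boundary (n = 1.39 to n = 2.48) the reflected ray undergoes a half-wave phase shift.
Ray reflecting at the bottom interface goes from n = 2.48 toward n = 2.23: no phase shift.
Net: one phase inversion between the two reflected rays.
With one net inversion, destructive interference in reflection requires 2 n t = m λ.
Minimum nonzero at m = 1: t = λ / (2 n) = 500 / (2 × 2.48) = 101 nm.

101 nm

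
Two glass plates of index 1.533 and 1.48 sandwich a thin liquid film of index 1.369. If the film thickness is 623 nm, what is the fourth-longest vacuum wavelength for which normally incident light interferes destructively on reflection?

At the upper boundary (n = 1.533 to n = 1.369) the reflected ray undergoes no phase shift.
Ray reflecting at the bottom interface goes from n = 1.369 toward n = 1.48: a half-wave phase shift.
Exactly one π shift → a net half-wave offset.
With one net inversion, destructive interference in reflection requires 2 n t = m λ.
λ = 2 n t / m. The fourth-longest wavelength is m = 4: λ = 2 × 1.369 × 623 / 4.00 = 426 nm.

426 nm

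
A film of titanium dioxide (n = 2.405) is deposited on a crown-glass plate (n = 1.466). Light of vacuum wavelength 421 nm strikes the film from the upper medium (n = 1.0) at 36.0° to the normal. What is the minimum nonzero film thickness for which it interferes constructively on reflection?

45.1 nm

At the upper boundary (n = 1.0 to n = 2.405) the reflected ray undergoes a half-wave phase shift.
Bottom surface (2.405 → 1.466): reflection off a lower-index medium gives no phase shift.
Net: one phase inversion between the two reflected rays.
With one net inversion, constructive interference in reflection requires 2 n t cos θ_r = (m + ½) λ.
Snell's law: 1.0 sin 36.0° = 2.405 sin θ_r → sin θ_r = 0.244, cos θ_r = 0.970.
Minimum at m = 0: t = λ / (4 n cos θ_r) = 421 / (4 × 2.405 × 0.970) = 45.1 nm.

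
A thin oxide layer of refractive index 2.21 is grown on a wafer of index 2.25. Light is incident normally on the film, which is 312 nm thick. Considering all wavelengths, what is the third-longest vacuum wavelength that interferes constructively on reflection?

460 nm

Top surface (1.0 → 2.21): reflection off a higher-index medium gives a half-wave phase shift.
Ray reflecting at the bottom interface goes from n = 2.21 toward n = 2.25: a half-wave phase shift.
The two reflections carry the same phase change, so no net offset.
With no net inversion, constructive interference in reflection requires 2 n t = m λ.
λ = 2 n t / m. The third-longest wavelength is m = 3: λ = 2 × 2.21 × 312 / 3.00 = 460 nm.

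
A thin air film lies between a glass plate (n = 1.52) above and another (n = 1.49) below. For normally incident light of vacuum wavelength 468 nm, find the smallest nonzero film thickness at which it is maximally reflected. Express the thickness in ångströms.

Ray reflecting at the top interface goes from n = 1.52 toward n = 1.0: no phase shift.
At the lower boundary (n = 1.0 to n = 1.49) the reflected ray undergoes a half-wave phase shift.
Net: one phase inversion between the two reflected rays.
For maximum reflection here: 2 n t = (m + ½) λ.
Minimum at m = 0: t = λ / (4 n) = 468 / (4 × 1.0) = 117 nm.

1170 Å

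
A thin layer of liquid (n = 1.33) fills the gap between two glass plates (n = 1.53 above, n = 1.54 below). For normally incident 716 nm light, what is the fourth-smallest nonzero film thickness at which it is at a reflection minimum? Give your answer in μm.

1.08 μm

Ray reflecting at the top interface goes from n = 1.53 toward n = 1.33: no phase shift.
At the lower boundary (n = 1.33 to n = 1.54) the reflected ray undergoes a half-wave phase shift.
The two reflections differ by half a wavelength.
For minimum reflection here: 2 n t = m λ.
The fourth-smallest nonzero thickness corresponds to m = 4: t = m λ / (2 n) = 4.00 × 716 / (2 × 1.33) = 1077 nm.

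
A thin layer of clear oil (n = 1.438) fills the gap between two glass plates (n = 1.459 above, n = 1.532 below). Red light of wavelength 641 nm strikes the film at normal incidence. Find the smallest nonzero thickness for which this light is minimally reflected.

Ray reflecting at the top interface goes from n = 1.459 toward n = 1.438: no phase shift.
At the lower boundary (n = 1.438 to n = 1.532) the reflected ray undergoes a half-wave phase shift.
The two reflections differ by half a wavelength.
For minimum reflection here: 2 n t = m λ.
The smallest nonzero thickness corresponds to m = 1: t = m λ / (2 n) = 1.00 × 641 / (2 × 1.438) = 223 nm.

223 nm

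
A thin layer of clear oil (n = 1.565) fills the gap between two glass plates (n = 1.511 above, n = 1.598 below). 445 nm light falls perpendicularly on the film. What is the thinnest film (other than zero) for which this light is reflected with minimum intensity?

71.1 nm

Top surface (1.511 → 1.565): reflection off a higher-index medium gives a half-wave phase shift.
Ray reflecting at the bottom interface goes from n = 1.565 toward n = 1.598: a half-wave phase shift.
Net: no relative phase inversion (both shifts match).
So the condition for destructive reflection is 2 n t = (m + ½) λ.
Minimum at m = 0: t = λ / (4 n) = 445 / (4 × 1.565) = 71.1 nm.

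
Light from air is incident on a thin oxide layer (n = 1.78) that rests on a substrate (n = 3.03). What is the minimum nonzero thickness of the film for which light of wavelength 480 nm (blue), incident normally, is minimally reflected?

Ray reflecting at the top interface goes from n = 1.0 toward n = 1.78: a half-wave phase shift.
At the lower boundary (n = 1.78 to n = 3.03) the reflected ray undergoes a half-wave phase shift.
The two reflections carry the same phase change, so no net offset.
With no net inversion, destructive interference in reflection requires 2 n t = (m + ½) λ.
Minimum at m = 0: t = λ / (4 n) = 480 / (4 × 1.78) = 67.4 nm.

67.4 nm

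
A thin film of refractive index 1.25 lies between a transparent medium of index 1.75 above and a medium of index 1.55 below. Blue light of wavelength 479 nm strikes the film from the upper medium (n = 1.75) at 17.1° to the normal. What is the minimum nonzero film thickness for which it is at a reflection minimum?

210 nm

Ray reflecting at the top interface goes from n = 1.75 toward n = 1.25: no phase shift.
At the lower boundary (n = 1.25 to n = 1.55) the reflected ray undergoes a half-wave phase shift.
Exactly one π shift → a net half-wave offset.
With one net inversion, destructive interference in reflection requires 2 n t cos θ_r = m λ.
Snell's law: 1.75 sin 17.1° = 1.25 sin θ_r → sin θ_r = 0.412, cos θ_r = 0.911.
Minimum nonzero at m = 1: t = λ / (2 n cos θ_r) = 479 / (2 × 1.25 × 0.911) = 210 nm.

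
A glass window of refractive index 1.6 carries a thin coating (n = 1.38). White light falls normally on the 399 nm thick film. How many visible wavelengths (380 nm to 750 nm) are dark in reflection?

2

Top surface (1.0 → 1.38): reflection off a higher-index medium gives a half-wave phase shift.
At the lower boundary (n = 1.38 to n = 1.6) the reflected ray undergoes a half-wave phase shift.
The two reflections carry the same phase change, so no net offset.
With no net inversion, destructive interference in reflection requires 2 n t = (m + ½) λ.
λ = 2 n t / (m + ½) = 1101 / (m + ½) nm.
m=0: 2202 nm (IR); m=1: 734 nm (visible); m=2: 440 nm (visible); m=3: 315 nm (UV).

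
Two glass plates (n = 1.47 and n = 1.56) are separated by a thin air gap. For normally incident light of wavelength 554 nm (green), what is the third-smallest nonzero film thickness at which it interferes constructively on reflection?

At the upper boundary (n = 1.47 to n = 1.0) the reflected ray undergoes no phase shift.
Bottom surface (1.0 → 1.56): reflection off a higher-index medium gives a half-wave phase shift.
Exactly one π shift → a net half-wave offset.
For bright reflection here: 2 n t = (m + ½) λ.
The third-smallest nonzero thickness corresponds to m = 2: t = (m + ½) λ / (2 n) = 2.50 × 554 / (2 × 1.0) = 693 nm.

693 nm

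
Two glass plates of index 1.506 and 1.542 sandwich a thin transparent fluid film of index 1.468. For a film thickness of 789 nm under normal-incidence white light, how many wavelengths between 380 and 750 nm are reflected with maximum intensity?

3

Ray reflecting at the top interface goes from n = 1.506 toward n = 1.468: no phase shift.
Ray reflecting at the bottom interface goes from n = 1.468 toward n = 1.542: a half-wave phase shift.
Exactly one π shift → a net half-wave offset.
So the condition for constructive reflection is 2 n t = (m + ½) λ.
λ = 2 n t / (m + ½) = 2317 / (m + ½) nm.
m=2: 927 nm (IR); m=3: 662 nm (visible); m=4: 515 nm (visible); m=5: 421 nm (visible); m=6: 356 nm (UV).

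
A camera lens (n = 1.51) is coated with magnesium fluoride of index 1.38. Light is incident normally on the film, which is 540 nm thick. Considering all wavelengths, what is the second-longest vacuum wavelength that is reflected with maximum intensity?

745 nm

At the upper boundary (n = 1.0 to n = 1.38) the reflected ray undergoes a half-wave phase shift.
Bottom surface (1.38 → 1.51): reflection off a higher-index medium gives a half-wave phase shift.
Zero or two π shifts → no net half-wave offset.
With no net inversion, constructive interference in reflection requires 2 n t = m λ.
λ = 2 n t / m. The second-longest wavelength is m = 2: λ = 2 × 1.38 × 540 / 2.00 = 745 nm.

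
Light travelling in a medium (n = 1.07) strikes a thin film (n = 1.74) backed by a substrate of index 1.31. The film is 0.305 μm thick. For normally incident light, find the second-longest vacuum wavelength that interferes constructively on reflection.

708 nm

At the upper boundary (n = 1.07 to n = 1.74) the reflected ray undergoes a half-wave phase shift.
At the lower boundary (n = 1.74 to n = 1.31) the reflected ray undergoes no phase shift.
Net: one phase inversion between the two reflected rays.
So the condition for constructive reflection is 2 n t = (m + ½) λ.
λ = 2 n t / (m + ½). The second-longest wavelength is m = 1: λ = 2 × 1.74 × 305 / 1.50 = 708 nm.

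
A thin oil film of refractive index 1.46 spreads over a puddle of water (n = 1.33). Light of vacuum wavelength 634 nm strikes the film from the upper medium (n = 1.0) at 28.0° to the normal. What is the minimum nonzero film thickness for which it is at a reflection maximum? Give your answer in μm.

At the upper boundary (n = 1.0 to n = 1.46) the reflected ray undergoes a half-wave phase shift.
Ray reflecting at the bottom interface goes from n = 1.46 toward n = 1.33: no phase shift.
Exactly one π shift → a net half-wave offset.
With one net inversion, constructive interference in reflection requires 2 n t cos θ_r = (m + ½) λ.
Snell's law: 1.0 sin 28.0° = 1.46 sin θ_r → sin θ_r = 0.322, cos θ_r = 0.947.
Minimum at m = 0: t = λ / (4 n cos θ_r) = 634 / (4 × 1.46 × 0.947) = 115 nm.

0.115 μm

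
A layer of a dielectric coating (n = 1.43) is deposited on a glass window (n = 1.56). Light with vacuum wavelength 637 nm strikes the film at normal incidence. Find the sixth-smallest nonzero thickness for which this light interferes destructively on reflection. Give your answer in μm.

1.23 μm

At the upper boundary (n = 1.0 to n = 1.43) the reflected ray undergoes a half-wave phase shift.
Bottom surface (1.43 → 1.56): reflection off a higher-index medium gives a half-wave phase shift.
Zero or two π shifts → no net half-wave offset.
For minimum reflection here: 2 n t = (m + ½) λ.
The sixth-smallest nonzero thickness corresponds to m = 5: t = (m + ½) λ / (2 n) = 5.50 × 637 / (2 × 1.43) = 1225 nm.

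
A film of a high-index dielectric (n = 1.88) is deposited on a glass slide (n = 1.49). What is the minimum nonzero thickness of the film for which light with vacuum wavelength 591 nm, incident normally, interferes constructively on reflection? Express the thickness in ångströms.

At the upper boundary (n = 1.0 to n = 1.88) the reflected ray undergoes a half-wave phase shift.
Ray reflecting at the bottom interface goes from n = 1.88 toward n = 1.49: no phase shift.
Exactly one π shift → a net half-wave offset.
With one net inversion, constructive interference in reflection requires 2 n t = (m + ½) λ.
Minimum at m = 0: t = λ / (4 n) = 591 / (4 × 1.88) = 78.6 nm.

786 Å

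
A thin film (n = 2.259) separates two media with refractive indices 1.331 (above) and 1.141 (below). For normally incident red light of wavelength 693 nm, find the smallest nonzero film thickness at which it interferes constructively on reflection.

At the upper boundary (n = 1.331 to n = 2.259) the reflected ray undergoes a half-wave phase shift.
Ray reflecting at the bottom interface goes from n = 2.259 toward n = 1.141: no phase shift.
The two reflections differ by half a wavelength.
With one net inversion, constructive interference in reflection requires 2 n t = (m + ½) λ.
Minimum at m = 0: t = λ / (4 n) = 693 / (4 × 2.259) = 76.7 nm.

76.7 nm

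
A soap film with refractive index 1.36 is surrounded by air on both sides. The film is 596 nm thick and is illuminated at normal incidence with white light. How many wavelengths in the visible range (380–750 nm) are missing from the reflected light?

Top surface (1.0 → 1.36): reflection off a higher-index medium gives a half-wave phase shift.
At the lower boundary (n = 1.36 to n = 1.0) the reflected ray undergoes no phase shift.
The two reflections differ by half a wavelength.
So the condition for destructive reflection is 2 n t = m λ.
λ = 2 n t / m = 1621 / m nm.
m=2: 811 nm (IR); m=3: 540 nm (visible); m=4: 405 nm (visible); m=5: 324 nm (UV).

2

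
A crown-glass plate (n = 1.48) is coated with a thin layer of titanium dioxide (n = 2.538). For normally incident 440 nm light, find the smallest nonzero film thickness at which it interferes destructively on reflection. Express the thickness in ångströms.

867 Å

Ray reflecting at the top interface goes from n = 1.0 toward n = 2.538: a half-wave phase shift.
Bottom surface (2.538 → 1.48): reflection off a lower-index medium gives no phase shift.
Exactly one π shift → a net half-wave offset.
With one net inversion, destructive interference in reflection requires 2 n t = m λ.
Minimum nonzero at m = 1: t = λ / (2 n) = 440 / (2 × 2.538) = 86.7 nm.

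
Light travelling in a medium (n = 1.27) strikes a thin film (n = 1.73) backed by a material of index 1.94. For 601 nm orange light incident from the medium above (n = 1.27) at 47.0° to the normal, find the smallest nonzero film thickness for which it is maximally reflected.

Ray reflecting at the top interface goes from n = 1.27 toward n = 1.73: a half-wave phase shift.
At the lower boundary (n = 1.73 to n = 1.94) the reflected ray undergoes a half-wave phase shift.
Zero or two π shifts → no net half-wave offset.
With no net inversion, constructive interference in reflection requires 2 n t cos θ_r = m λ.
Snell's law: 1.27 sin 47.0° = 1.73 sin θ_r → sin θ_r = 0.537, cos θ_r = 0.844.
Minimum nonzero at m = 1: t = λ / (2 n cos θ_r) = 601 / (2 × 1.73 × 0.844) = 206 nm.

206 nm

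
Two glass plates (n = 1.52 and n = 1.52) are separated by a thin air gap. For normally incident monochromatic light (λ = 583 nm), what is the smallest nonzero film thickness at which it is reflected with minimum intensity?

Ray reflecting at the top interface goes from n = 1.52 toward n = 1.0: no phase shift.
Ray reflecting at the bottom interface goes from n = 1.0 toward n = 1.52: a half-wave phase shift.
The two reflections differ by half a wavelength.
With one net inversion, destructive interference in reflection requires 2 n t = m λ.
The smallest nonzero thickness corresponds to m = 1: t = m λ / (2 n) = 1.00 × 583 / (2 × 1.0) = 292 nm.

292 nm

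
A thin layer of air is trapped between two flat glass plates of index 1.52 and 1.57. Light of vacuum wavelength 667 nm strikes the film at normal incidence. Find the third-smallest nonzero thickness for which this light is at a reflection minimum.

1001 nm

Top surface (1.52 → 1.0): reflection off a lower-index medium gives no phase shift.
Ray reflecting at the bottom interface goes from n = 1.0 toward n = 1.57: a half-wave phase shift.
The two reflections differ by half a wavelength.
For minimum reflection here: 2 n t = m λ.
The third-smallest nonzero thickness corresponds to m = 3: t = m λ / (2 n) = 3.00 × 667 / (2 × 1.0) = 1001 nm.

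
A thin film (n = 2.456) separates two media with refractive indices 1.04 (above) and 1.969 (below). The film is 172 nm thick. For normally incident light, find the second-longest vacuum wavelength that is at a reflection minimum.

Ray reflecting at the top interface goes from n = 1.04 toward n = 2.456: a half-wave phase shift.
At the lower boundary (n = 2.456 to n = 1.969) the reflected ray undergoes no phase shift.
Net: one phase inversion between the two reflected rays.
So the condition for destructive reflection is 2 n t = m λ.
λ = 2 n t / m. The second-longest wavelength is m = 2: λ = 2 × 2.456 × 172 / 2.00 = 422 nm.

422 nm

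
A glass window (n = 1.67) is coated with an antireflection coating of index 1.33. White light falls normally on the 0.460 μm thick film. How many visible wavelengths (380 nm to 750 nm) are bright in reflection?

At the upper boundary (n = 1.0 to n = 1.33) the reflected ray undergoes a half-wave phase shift.
At the lower boundary (n = 1.33 to n = 1.67) the reflected ray undergoes a half-wave phase shift.
Zero or two π shifts → no net half-wave offset.
For bright reflection here: 2 n t = m λ.
λ = 2 n t / m = 1224 / m nm.
m=1: 1224 nm (IR); m=2: 612 nm (visible); m=3: 408 nm (visible); m=4: 306 nm (UV).

2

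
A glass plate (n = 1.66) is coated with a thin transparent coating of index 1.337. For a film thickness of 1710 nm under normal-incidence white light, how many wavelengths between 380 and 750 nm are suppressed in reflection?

At the upper boundary (n = 1.0 to n = 1.337) the reflected ray undergoes a half-wave phase shift.
Bottom surface (1.337 → 1.66): reflection off a higher-index medium gives a half-wave phase shift.
Zero or two π shifts → no net half-wave offset.
With no net inversion, destructive interference in reflection requires 2 n t = (m + ½) λ.
λ = 2 n t / (m + ½) = 4573 / (m + ½) nm.
m=5: 831 nm (IR); m=6: 703 nm (visible); m=7: 610 nm (visible); m=8: 538 nm (visible); m=9: 481 nm (visible); m=10: 435 nm (visible); m=11: 398 nm (visible); m=12: 366 nm (UV).

6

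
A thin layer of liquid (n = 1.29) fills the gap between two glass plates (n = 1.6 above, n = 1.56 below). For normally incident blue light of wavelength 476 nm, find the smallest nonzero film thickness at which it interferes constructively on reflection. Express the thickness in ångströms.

At the upper boundary (n = 1.6 to n = 1.29) the reflected ray undergoes no phase shift.
At the lower boundary (n = 1.29 to n = 1.56) the reflected ray undergoes a half-wave phase shift.
Exactly one π shift → a net half-wave offset.
For bright reflection here: 2 n t = (m + ½) λ.
Minimum at m = 0: t = λ / (4 n) = 476 / (4 × 1.29) = 92.2 nm.

922 Å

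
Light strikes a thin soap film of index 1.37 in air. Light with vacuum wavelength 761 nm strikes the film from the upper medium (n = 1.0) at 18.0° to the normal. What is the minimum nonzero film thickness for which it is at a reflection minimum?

285 nm

Top surface (1.0 → 1.37): reflection off a higher-index medium gives a half-wave phase shift.
Bottom surface (1.37 → 1.0): reflection off a lower-index medium gives no phase shift.
The two reflections differ by half a wavelength.
For dark reflection here: 2 n t cos θ_r = m λ.
Snell's law: 1.0 sin 18.0° = 1.37 sin θ_r → sin θ_r = 0.226, cos θ_r = 0.974.
Minimum nonzero at m = 1: t = λ / (2 n cos θ_r) = 761 / (2 × 1.37 × 0.974) = 285 nm.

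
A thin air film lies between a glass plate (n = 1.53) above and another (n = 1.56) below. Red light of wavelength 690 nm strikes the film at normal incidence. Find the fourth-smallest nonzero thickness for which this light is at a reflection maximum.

1208 nm

Top surface (1.53 → 1.0): reflection off a lower-index medium gives no phase shift.
At the lower boundary (n = 1.0 to n = 1.56) the reflected ray undergoes a half-wave phase shift.
Exactly one π shift → a net half-wave offset.
With one net inversion, constructive interference in reflection requires 2 n t = (m + ½) λ.
The fourth-smallest nonzero thickness corresponds to m = 3: t = (m + ½) λ / (2 n) = 3.50 × 690 / (2 × 1.0) = 1208 nm.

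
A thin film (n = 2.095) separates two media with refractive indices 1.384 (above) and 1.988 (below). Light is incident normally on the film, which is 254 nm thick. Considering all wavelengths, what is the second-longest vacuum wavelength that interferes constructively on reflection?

710 nm

At the upper boundary (n = 1.384 to n = 2.095) the reflected ray undergoes a half-wave phase shift.
Bottom surface (2.095 → 1.988): reflection off a lower-index medium gives no phase shift.
The two reflections differ by half a wavelength.
With one net inversion, constructive interference in reflection requires 2 n t = (m + ½) λ.
λ = 2 n t / (m + ½). The second-longest wavelength is m = 1: λ = 2 × 2.095 × 254 / 1.50 = 710 nm.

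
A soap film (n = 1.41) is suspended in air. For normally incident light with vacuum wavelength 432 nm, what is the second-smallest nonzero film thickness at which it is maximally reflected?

At the upper boundary (n = 1.0 to n = 1.41) the reflected ray undergoes a half-wave phase shift.
Bottom surface (1.41 → 1.0): reflection off a lower-index medium gives no phase shift.
Net: one phase inversion between the two reflected rays.
So the condition for constructive reflection is 2 n t = (m + ½) λ.
The second-smallest nonzero thickness corresponds to m = 1: t = (m + ½) λ / (2 n) = 1.50 × 432 / (2 × 1.41) = 230 nm.

230 nm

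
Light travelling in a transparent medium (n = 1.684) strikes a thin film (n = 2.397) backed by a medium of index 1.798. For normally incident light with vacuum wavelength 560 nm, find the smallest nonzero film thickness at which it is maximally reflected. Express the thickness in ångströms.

584 Å

At the upper boundary (n = 1.684 to n = 2.397) the reflected ray undergoes a half-wave phase shift.
At the lower boundary (n = 2.397 to n = 1.798) the reflected ray undergoes no phase shift.
The two reflections differ by half a wavelength.
With one net inversion, constructive interference in reflection requires 2 n t = (m + ½) λ.
Minimum at m = 0: t = λ / (4 n) = 560 / (4 × 2.397) = 58.4 nm.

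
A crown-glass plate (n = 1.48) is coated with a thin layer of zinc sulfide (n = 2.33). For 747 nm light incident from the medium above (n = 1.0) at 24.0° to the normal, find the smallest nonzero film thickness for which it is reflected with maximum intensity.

81.4 nm

Top surface (1.0 → 2.33): reflection off a higher-index medium gives a half-wave phase shift.
Bottom surface (2.33 → 1.48): reflection off a lower-index medium gives no phase shift.
The two reflections differ by half a wavelength.
So the condition for constructive reflection is 2 n t cos θ_r = (m + ½) λ.
Snell's law: 1.0 sin 24.0° = 2.33 sin θ_r → sin θ_r = 0.175, cos θ_r = 0.985.
Minimum at m = 0: t = λ / (4 n cos θ_r) = 747 / (4 × 2.33 × 0.985) = 81.4 nm.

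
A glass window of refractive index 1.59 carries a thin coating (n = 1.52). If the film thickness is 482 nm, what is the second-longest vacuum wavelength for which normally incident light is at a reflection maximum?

733 nm

Top surface (1.0 → 1.52): reflection off a higher-index medium gives a half-wave phase shift.
Ray reflecting at the bottom interface goes from n = 1.52 toward n = 1.59: a half-wave phase shift.
The two reflections carry the same phase change, so no net offset.
With no net inversion, constructive interference in reflection requires 2 n t = m λ.
λ = 2 n t / m. The second-longest wavelength is m = 2: λ = 2 × 1.52 × 482 / 2.00 = 733 nm.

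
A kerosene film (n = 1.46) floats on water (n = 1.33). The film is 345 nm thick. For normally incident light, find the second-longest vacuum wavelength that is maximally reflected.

672 nm

At the upper boundary (n = 1.0 to n = 1.46) the reflected ray undergoes a half-wave phase shift.
At the lower boundary (n = 1.46 to n = 1.33) the reflected ray undergoes no phase shift.
The two reflections differ by half a wavelength.
With one net inversion, constructive interference in reflection requires 2 n t = (m + ½) λ.
λ = 2 n t / (m + ½). The second-longest wavelength is m = 1: λ = 2 × 1.46 × 345 / 1.50 = 672 nm.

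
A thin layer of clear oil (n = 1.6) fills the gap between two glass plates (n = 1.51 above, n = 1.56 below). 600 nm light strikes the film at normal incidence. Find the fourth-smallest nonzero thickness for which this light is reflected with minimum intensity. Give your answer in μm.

Top surface (1.51 → 1.6): reflection off a higher-index medium gives a half-wave phase shift.
At the lower boundary (n = 1.6 to n = 1.56) the reflected ray undergoes no phase shift.
The two reflections differ by half a wavelength.
With one net inversion, destructive interference in reflection requires 2 n t = m λ.
The fourth-smallest nonzero thickness corresponds to m = 4: t = m λ / (2 n) = 4.00 × 600 / (2 × 1.6) = 750 nm.

0.750 μm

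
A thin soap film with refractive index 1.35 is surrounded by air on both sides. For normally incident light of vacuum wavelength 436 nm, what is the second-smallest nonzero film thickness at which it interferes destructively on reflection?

Ray reflecting at the top interface goes from n = 1.0 toward n = 1.35: a half-wave phase shift.
Bottom surface (1.35 → 1.0): reflection off a lower-index medium gives no phase shift.
The two reflections differ by half a wavelength.
With one net inversion, destructive interference in reflection requires 2 n t = m λ.
The second-smallest nonzero thickness corresponds to m = 2: t = m λ / (2 n) = 2.00 × 436 / (2 × 1.35) = 323 nm.

323 nm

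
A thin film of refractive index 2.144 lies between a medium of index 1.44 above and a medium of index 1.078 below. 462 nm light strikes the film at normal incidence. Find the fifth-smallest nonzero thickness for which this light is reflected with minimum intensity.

539 nm

Top surface (1.44 → 2.144): reflection off a higher-index medium gives a half-wave phase shift.
Ray reflecting at the bottom interface goes from n = 2.144 toward n = 1.078: no phase shift.
The two reflections differ by half a wavelength.
For minimum reflection here: 2 n t = m λ.
The fifth-smallest nonzero thickness corresponds to m = 5: t = m λ / (2 n) = 5.00 × 462 / (2 × 2.144) = 539 nm.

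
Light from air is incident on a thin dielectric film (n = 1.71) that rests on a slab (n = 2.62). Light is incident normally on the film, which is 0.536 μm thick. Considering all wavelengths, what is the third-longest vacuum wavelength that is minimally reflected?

733 nm

Top surface (1.0 → 1.71): reflection off a higher-index medium gives a half-wave phase shift.
At the lower boundary (n = 1.71 to n = 2.62) the reflected ray undergoes a half-wave phase shift.
Zero or two π shifts → no net half-wave offset.
So the condition for destructive reflection is 2 n t = (m + ½) λ.
λ = 2 n t / (m + ½). The third-longest wavelength is m = 2: λ = 2 × 1.71 × 536 / 2.50 = 733 nm.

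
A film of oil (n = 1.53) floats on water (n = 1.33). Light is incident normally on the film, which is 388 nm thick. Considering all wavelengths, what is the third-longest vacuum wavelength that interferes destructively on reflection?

396 nm

Top surface (1.0 → 1.53): reflection off a higher-index medium gives a half-wave phase shift.
At the lower boundary (n = 1.53 to n = 1.33) the reflected ray undergoes no phase shift.
The two reflections differ by half a wavelength.
With one net inversion, destructive interference in reflection requires 2 n t = m λ.
λ = 2 n t / m. The third-longest wavelength is m = 3: λ = 2 × 1.53 × 388 / 3.00 = 396 nm.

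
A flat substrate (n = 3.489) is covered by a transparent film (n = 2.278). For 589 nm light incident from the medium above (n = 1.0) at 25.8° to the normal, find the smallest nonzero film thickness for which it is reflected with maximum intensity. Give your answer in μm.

0.132 μm

Top surface (1.0 → 2.278): reflection off a higher-index medium gives a half-wave phase shift.
At the lower boundary (n = 2.278 to n = 3.489) the reflected ray undergoes a half-wave phase shift.
Net: no relative phase inversion (both shifts match).
For bright reflection here: 2 n t cos θ_r = m λ.
Snell's law: 1.0 sin 25.8° = 2.278 sin θ_r → sin θ_r = 0.191, cos θ_r = 0.982.
Minimum nonzero at m = 1: t = λ / (2 n cos θ_r) = 589 / (2 × 2.278 × 0.982) = 132 nm.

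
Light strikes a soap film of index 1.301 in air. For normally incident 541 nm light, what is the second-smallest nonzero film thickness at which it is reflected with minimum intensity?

At the upper boundary (n = 1.0 to n = 1.301) the reflected ray undergoes a half-wave phase shift.
At the lower boundary (n = 1.301 to n = 1.0) the reflected ray undergoes no phase shift.
The two reflections differ by half a wavelength.
So the condition for destructive reflection is 2 n t = m λ.
The second-smallest nonzero thickness corresponds to m = 2: t = m λ / (2 n) = 2.00 × 541 / (2 × 1.301) = 416 nm.

416 nm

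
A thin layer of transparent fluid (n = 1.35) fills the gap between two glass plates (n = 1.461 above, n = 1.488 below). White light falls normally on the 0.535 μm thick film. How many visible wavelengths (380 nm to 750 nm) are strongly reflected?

Ray reflecting at the top interface goes from n = 1.461 toward n = 1.35: no phase shift.
At the lower boundary (n = 1.35 to n = 1.488) the reflected ray undergoes a half-wave phase shift.
Exactly one π shift → a net half-wave offset.
So the condition for constructive reflection is 2 n t = (m + ½) λ.
λ = 2 n t / (m + ½) = 1445 / (m + ½) nm.
m=1: 963 nm (IR); m=2: 578 nm (visible); m=3: 413 nm (visible); m=4: 321 nm (UV).

2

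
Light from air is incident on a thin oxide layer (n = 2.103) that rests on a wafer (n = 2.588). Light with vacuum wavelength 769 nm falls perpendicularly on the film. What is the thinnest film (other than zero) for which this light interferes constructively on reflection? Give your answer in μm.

0.183 μm

Ray reflecting at the top interface goes from n = 1.0 toward n = 2.103: a half-wave phase shift.
At the lower boundary (n = 2.103 to n = 2.588) the reflected ray undergoes a half-wave phase shift.
Net: no relative phase inversion (both shifts match).
For bright reflection here: 2 n t = m λ.
Minimum nonzero at m = 1: t = λ / (2 n) = 769 / (2 × 2.103) = 183 nm.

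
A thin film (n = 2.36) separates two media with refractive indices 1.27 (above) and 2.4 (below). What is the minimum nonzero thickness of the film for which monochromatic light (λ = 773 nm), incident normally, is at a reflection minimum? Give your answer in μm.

0.0819 μm

Ray reflecting at the top interface goes from n = 1.27 toward n = 2.36: a half-wave phase shift.
Ray reflecting at the bottom interface goes from n = 2.36 toward n = 2.4: a half-wave phase shift.
Zero or two π shifts → no net half-wave offset.
For dark reflection here: 2 n t = (m + ½) λ.
Minimum at m = 0: t = λ / (4 n) = 773 / (4 × 2.36) = 81.9 nm.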